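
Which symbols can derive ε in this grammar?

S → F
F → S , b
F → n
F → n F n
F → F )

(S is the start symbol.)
None

There are no ε-productions, so no non-terminal can derive ε.
No non-terminals are nullable.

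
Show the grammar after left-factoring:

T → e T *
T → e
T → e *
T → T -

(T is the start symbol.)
T → e T'
T' → T *
T' → ε
T' → *
T → T -

Left-factoring transforms A → αβ₁ | αβ₂ into A → αA' and A' → β₁ | β₂
(α is the longest common prefix among the alternatives). Repeat until
no nonterminal has two alternatives with a common prefix.

Round 1: T has alternatives sharing prefix 'e'. Introduce T': T → e T'
  Add: T' → T *
  Add: T' → ε
  Add: T' → *

No remaining common prefixes — done.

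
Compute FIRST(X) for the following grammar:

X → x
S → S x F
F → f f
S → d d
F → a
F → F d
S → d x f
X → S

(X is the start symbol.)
{ 'd', 'x' }

To compute FIRST(X), examine every production with X on the left-hand side, reading each right-hand side left to right until a non-nullable symbol is reached.

FIRST sets of the other non-terminals involved (by the same procedure, iterated to a fixed point):
  FIRST(S) = { 'd' }

From X → x:
  - x is a terminal: add 'x' and stop
From X → S:
  - S is a non-terminal: add FIRST(S) \ {ε} = { 'd' }
    S is not nullable, so stop

Collecting: FIRST(X) = { 'd', 'x' }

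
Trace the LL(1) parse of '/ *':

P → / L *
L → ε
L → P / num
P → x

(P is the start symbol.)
Stack is shown with the top on the left.

Stack    Input  Action
----------------------
P $      / * $  output P → / L *
/ L * $  / * $  match '/'
L * $    * $    output L → ε
* $      * $    match '*'
$        $      accept

The string is accepted.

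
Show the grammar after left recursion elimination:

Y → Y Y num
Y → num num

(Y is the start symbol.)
Y is directly left-recursive. The standard transformation for
  A → A α₁ | ... | A α_m | β₁ | ... | β_n
is
  A  → β₁ A' | ... | β_n A'
  A' → α₁ A' | ... | α_m A' | ε

Y → num num becomes Y → num num Y'
Y → Y Y num becomes Y' → Y num Y'
Add Y' → ε

Resulting grammar:
Y → num num Y'
Y' → Y num Y'
Y' → ε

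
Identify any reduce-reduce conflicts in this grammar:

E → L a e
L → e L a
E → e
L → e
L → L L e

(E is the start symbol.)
Yes — I3: [E → e .] vs [L → e .]; I8: [L → L L e .] vs [L → e .]

A reduce-reduce conflict occurs when an LR(0) state has two complete items [A → α .] and [B → β .] — both call for a reduction, and with no lookahead the parser cannot choose between them.

Augment with E' → E and build the canonical LR(0) collection (I0 = CLOSURE({[E' → . E]}), then GOTO on every symbol after a dot until no new states appear). It has 11 states:
  I0: { [E → . L a e], [E → . e], [E' → . E], [L → . L L e], [L → . e L a], [L → . e] }  — shift
  I1: { [E' → E .] }  — accept
  I2: { [E → L . a e], [L → . L L e], [L → . e L a], [L → . e], [L → L . L e] }  — shift
  I3: { [E → e .], [L → . L L e], [L → . e L a], [L → . e], [L → e . L a], [L → e .] }  — shift, 2 reduces
  I4: { [L → . L L e], [L → . e L a], [L → . e], [L → L . L e], [L → e L . a] }  — shift
  I5: { [L → . L L e], [L → . e L a], [L → . e], [L → e . L a], [L → e .] }  — shift, reduce
  I6: { [L → . L L e], [L → . e L a], [L → . e], [L → L . L e], [L → L L . e] }  — shift
  I7: { [L → e L a .] }  — reduce
  I8: { [L → . L L e], [L → . e L a], [L → . e], [L → L L e .], [L → e . L a], [L → e .] }  — shift, 2 reduces
  I9: { [E → L a . e] }  — shift
  I10: { [E → L a e .] }  — reduce

I3 contains complete items [E → e .], [L → e .] — reduce-reduce conflict.
I8 contains complete items [L → L L e .], [L → e .] — reduce-reduce conflict.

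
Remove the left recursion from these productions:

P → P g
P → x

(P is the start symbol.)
P → x P'
P' → g P'
P' → ε

P is directly left-recursive. The standard transformation for
  A → A α₁ | ... | A α_m | β₁ | ... | β_n
is
  A  → β₁ A' | ... | β_n A'
  A' → α₁ A' | ... | α_m A' | ε

P → x becomes P → x P'
P → P g becomes P' → g P'
Add P' → ε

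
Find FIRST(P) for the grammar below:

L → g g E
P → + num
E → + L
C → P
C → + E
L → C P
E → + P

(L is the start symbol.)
From P → + num:
  - '+' is a terminal: add '+' and stop

Collecting: FIRST(P) = { '+' }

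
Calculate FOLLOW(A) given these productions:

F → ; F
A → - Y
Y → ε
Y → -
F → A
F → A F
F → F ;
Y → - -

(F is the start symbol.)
To compute FOLLOW(A), find every occurrence of A on a right-hand side N → α A β: add FIRST(β) \ {ε}, and if β is empty or nullable also add FOLLOW(N). Iterate to a fixed point.

In F → A: A is at the end, add FOLLOW(F)
In F → A F: A is followed by F, add FIRST(F) \ {ε} = { '-', ';' }

The FOLLOW sets referred to above (computed the same way, to a fixed point):
  FOLLOW(F) = { $, ';' }

Taking the union: FOLLOW(A) = { $, '-', ';' }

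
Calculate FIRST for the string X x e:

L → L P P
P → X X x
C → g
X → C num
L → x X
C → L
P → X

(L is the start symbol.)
{ 'g', 'x' }

FIRST sets of the non-terminals involved (from the grammar, by fixed-point iteration):
  FIRST(X) = { 'g', 'x' }

To compute FIRST(X x e), process the symbols left to right:
Symbol X is a non-terminal. Add FIRST(X) \ {ε} = { 'g', 'x' }
X is not nullable (ε ∉ FIRST(X)), so stop here.
FIRST(X x e) = { 'g', 'x' }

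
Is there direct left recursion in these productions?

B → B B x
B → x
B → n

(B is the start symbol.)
B → B B x: LEFT RECURSIVE (starts with B)
B → x: starts with x
B → n: starts with n

The grammar has direct left recursion on: B.

Answer: Yes, B is left-recursive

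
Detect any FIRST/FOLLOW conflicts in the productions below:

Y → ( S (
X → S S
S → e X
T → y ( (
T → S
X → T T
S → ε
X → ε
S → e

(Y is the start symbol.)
Yes. X → S S with FOLLOW(X) on { 'e' }; X → T T with FOLLOW(X) on { 'e', 'y' }; S → e X with FOLLOW(S) on { 'e' }; S → e with FOLLOW(S) on { 'e' }; T → y '(' '(' with FOLLOW(T) on { 'y' }

Nullable non-terminals: S, T, X.
FIRST sets used below: FIRST(S) = { 'e', ε }, FIRST(T) = { 'e', 'y', ε }

S: nullable alternative(s) S → ε; FOLLOW(S) = { '(', 'e', 'y' }
  S → e X: FIRST \ {ε} = { 'e' } — overlaps FOLLOW(S) on { 'e' }: CONFLICT
  S → ε: FIRST \ {ε} = { } — this is the only nullable alternative, skip
  S → e: FIRST \ {ε} = { 'e' } — overlaps FOLLOW(S) on { 'e' }: CONFLICT

T: nullable alternative(s) T → S; FOLLOW(T) = { '(', 'e', 'y' }
  T → y ( (: FIRST \ {ε} = { 'y' } — overlaps FOLLOW(T) on { 'y' }: CONFLICT
  T → S: FIRST \ {ε} = { 'e' } — this is the only nullable alternative, skip

X: nullable alternative(s) X → S S, X → T T, X → ε; FOLLOW(X) = { '(', 'e', 'y' }
  X → S S: FIRST \ {ε} = { 'e' } — overlaps FOLLOW(X) on { 'e' }: CONFLICT
  X → T T: FIRST \ {ε} = { 'e', 'y' } — overlaps FOLLOW(X) on { 'e', 'y' }: CONFLICT
  X → ε: FIRST \ {ε} = { } — disjoint from FOLLOW(X)

Y has no nullable alternative, so no FIRST/FOLLOW check is needed there.

So the grammar has 5 FIRST/FOLLOW conflicts (marked CONFLICT above).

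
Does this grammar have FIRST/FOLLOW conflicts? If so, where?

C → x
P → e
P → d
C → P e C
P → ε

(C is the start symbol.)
A FIRST/FOLLOW conflict occurs when a non-terminal N has a nullable alternative N → β (β ⇒* ε) and another alternative N → α with FIRST(α) ∩ FOLLOW(N) ≠ ∅: on such a lookahead the parser cannot decide between expanding α and letting N vanish via β.

Nullable non-terminals: P.

P: nullable alternative(s) P → ε; FOLLOW(P) = { 'e' }
  P → e: FIRST \ {ε} = { 'e' } — overlaps FOLLOW(P) on { 'e' }: CONFLICT
  P → d: FIRST \ {ε} = { 'd' } — disjoint from FOLLOW(P)
  P → ε: FIRST \ {ε} = { } — this is the only nullable alternative, skip

C has no nullable alternative, so no FIRST/FOLLOW check is needed there.

So the grammar has 1 FIRST/FOLLOW conflict (marked CONFLICT above).

Answer: Yes. P → e with FOLLOW(P) on { 'e' }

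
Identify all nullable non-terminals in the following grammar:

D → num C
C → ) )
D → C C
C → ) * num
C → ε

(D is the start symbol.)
ε-productions: C → ε
So C is immediately nullable.
D → C C: every symbol on the right is nullable, so D is nullable too.
Every non-terminal is now nullable.
Nullable = { 'C', 'D' }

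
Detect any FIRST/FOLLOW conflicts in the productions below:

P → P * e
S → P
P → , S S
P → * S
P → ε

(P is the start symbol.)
Nullable non-terminals: P, S.
FIRST sets used below: FIRST(P) = { '*', ',', ε }

P: nullable alternative(s) P → ε; FOLLOW(P) = { $, '*', ',' }
  P → P * e: FIRST \ {ε} = { '*', ',' } — overlaps FOLLOW(P) on { '*', ',' }: CONFLICT
  P → , S S: FIRST \ {ε} = { ',' } — overlaps FOLLOW(P) on { ',' }: CONFLICT
  P → * S: FIRST \ {ε} = { '*' } — overlaps FOLLOW(P) on { '*' }: CONFLICT
  P → ε: FIRST \ {ε} = { } — this is the only nullable alternative, skip
S has a nullable alternative but only one production, so nothing to check.

So the grammar has 3 FIRST/FOLLOW conflicts (marked CONFLICT above).

Answer: Yes. P → P '*' e with FOLLOW(P) on { '*', ',' }; P → ',' S S with FOLLOW(P) on { ',' }; P → '*' S with FOLLOW(P) on { '*' }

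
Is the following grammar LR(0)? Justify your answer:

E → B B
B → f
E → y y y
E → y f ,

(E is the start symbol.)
A grammar is LR(0) if no state in the canonical LR(0) collection has:
  - both a shift item (dot before a terminal) and a complete item (shift-reduce conflict), or
  - two or more complete items (reduce-reduce conflict; the accept item [E' → E .] counts as a complete item here).

Augment with E' → E and build the canonical LR(0) collection (I0 = CLOSURE({[E' → . E]}), then GOTO on every symbol after a dot until no new states appear). It has 10 states:
  I0: { [B → . f], [E → . B B], [E → . y f ,], [E → . y y y], [E' → . E] }  — shift
  I1: { [B → . f], [E → B . B] }  — shift
  I2: { [E' → E .] }  — accept
  I3: { [B → f .] }  — reduce
  I4: { [E → y . f ,], [E → y . y y] }  — shift
  I5: { [E → y f . ,] }  — shift
  I6: { [E → y y . y] }  — shift
  I7: { [E → y y y .] }  — reduce
  I8: { [E → y f , .] }  — reduce
  I9: { [E → B B .] }  — reduce

Every state is either a pure shift/goto state or contains exactly one complete item and nothing to shift — no conflicts. The grammar is LR(0).

Answer: Yes, the grammar is LR(0)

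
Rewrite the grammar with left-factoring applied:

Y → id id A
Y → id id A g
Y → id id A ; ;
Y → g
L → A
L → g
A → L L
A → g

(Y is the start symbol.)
Left-factoring transforms A → αβ₁ | αβ₂ into A → αA' and A' → β₁ | β₂
(α is the longest common prefix among the alternatives). Repeat until
no nonterminal has two alternatives with a common prefix.

Round 1: Y has alternatives sharing prefix 'id id A'. Introduce Y': Y → id id A Y'
  Add: Y' → ε
  Add: Y' → g
  Add: Y' → ; ;

No remaining common prefixes — done.

Resulting grammar:
Y → id id A Y'
Y' → ε
Y' → g
Y' → ; ;
Y → g
L → A
L → g
A → L L
A → g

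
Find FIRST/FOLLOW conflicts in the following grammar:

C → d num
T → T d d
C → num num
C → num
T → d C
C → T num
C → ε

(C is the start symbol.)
Nullable non-terminals: C.
FIRST sets used below: FIRST(T) = { 'd' }

C: nullable alternative(s) C → ε; FOLLOW(C) = { $, 'd', 'num' }
  C → d num: FIRST \ {ε} = { 'd' } — overlaps FOLLOW(C) on { 'd' }: CONFLICT
  C → num num: FIRST \ {ε} = { 'num' } — overlaps FOLLOW(C) on { 'num' }: CONFLICT
  C → num: FIRST \ {ε} = { 'num' } — overlaps FOLLOW(C) on { 'num' }: CONFLICT
  C → T num: FIRST \ {ε} = { 'd' } — overlaps FOLLOW(C) on { 'd' }: CONFLICT
  C → ε: FIRST \ {ε} = { } — this is the only nullable alternative, skip

T has no nullable alternative, so no FIRST/FOLLOW check is needed there.

So the grammar has 4 FIRST/FOLLOW conflicts (marked CONFLICT above).

Answer: Yes. C → d num with FOLLOW(C) on { 'd' }; C → num num with FOLLOW(C) on { 'num' }; C → num with FOLLOW(C) on { 'num' }; C → T num with FOLLOW(C) on { 'd' }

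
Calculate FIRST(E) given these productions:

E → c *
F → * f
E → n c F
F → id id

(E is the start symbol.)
To compute FIRST(E), examine every production with E on the left-hand side, reading each right-hand side left to right until a non-nullable symbol is reached.

From E → c *:
  - c is a terminal: add 'c' and stop
From E → n c F:
  - n is a terminal: add 'n' and stop

Collecting: FIRST(E) = { 'c', 'n' }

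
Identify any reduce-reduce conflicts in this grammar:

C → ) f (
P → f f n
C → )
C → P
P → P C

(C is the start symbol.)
A reduce-reduce conflict occurs when an LR(0) state has two complete items [A → α .] and [B → β .] — both call for a reduction, and with no lookahead the parser cannot choose between them.

Augment with C' → C and build the canonical LR(0) collection (I0 = CLOSURE({[C' → . C]}), then GOTO on every symbol after a dot until no new states appear). It has 10 states:
  I0: { [C → . ) f (], [C → . )], [C → . P], [C' → . C], [P → . P C], [P → . f f n] }  — shift
  I1: { [C → ) . f (], [C → ) .] }  — shift, reduce
  I2: { [C' → C .] }  — accept
  I3: { [C → . ) f (], [C → . )], [C → . P], [C → P .], [P → . P C], [P → . f f n], [P → P . C] }  — shift, reduce
  I4: { [P → f . f n] }  — shift
  I5: { [P → f f . n] }  — shift
  I6: { [P → f f n .] }  — reduce
  I7: { [P → P C .] }  — reduce
  I8: { [C → ) f . (] }  — shift
  I9: { [C → ) f ( .] }  — reduce

No state contains more than one complete item.

Answer: No reduce-reduce conflicts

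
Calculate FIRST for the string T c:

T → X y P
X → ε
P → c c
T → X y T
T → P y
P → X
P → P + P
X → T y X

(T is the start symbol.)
FIRST sets of the non-terminals involved (from the grammar, by fixed-point iteration):
  FIRST(T) = { '+', 'c', 'y' }

To compute FIRST(T c), process the symbols left to right:
Symbol T is a non-terminal. Add FIRST(T) \ {ε} = { '+', 'c', 'y' }
T is not nullable (ε ∉ FIRST(T)), so stop here.
FIRST(T c) = { '+', 'c', 'y' }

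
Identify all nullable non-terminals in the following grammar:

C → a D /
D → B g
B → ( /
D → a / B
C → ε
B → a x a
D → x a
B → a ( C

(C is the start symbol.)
{ 'C' }

ε-productions: C → ε
So C is immediately nullable.
No further non-terminal can be added: every production for the remaining non-terminals contains a terminal or a non-nullable non-terminal.
Nullable = { 'C' }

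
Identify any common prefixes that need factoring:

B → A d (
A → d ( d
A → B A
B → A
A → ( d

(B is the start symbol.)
Yes, B has productions with common prefix 'A'

Left-factoring is needed when two productions for the same non-terminal
share a common prefix on the right-hand side.

Productions for B:
  B → A d (
  B → A
Productions for A:
  A → d ( d
  A → B A
  A → ( d

Found common prefix 'A' in productions for B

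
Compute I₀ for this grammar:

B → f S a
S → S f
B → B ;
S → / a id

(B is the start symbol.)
First, augment the grammar with B' → B
I₀ = CLOSURE({ [B' → . B] }):
  [B' → . B] has the dot before B: add [B → . f S a], [B → . B ;]
No further items can be added.

I₀ = { [B → . B ;], [B → . f S a], [B' → . B] }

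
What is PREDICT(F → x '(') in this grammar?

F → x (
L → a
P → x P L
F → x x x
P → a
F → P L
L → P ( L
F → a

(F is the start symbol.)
{ 'x' }

PREDICT(F → x '(') = (FIRST(RHS) \ {ε}) ∪ (FOLLOW(F) if ε ∈ FIRST(RHS), i.e. RHS ⇒* ε)
FIRST(x '(') = { 'x' }
ε ∉ FIRST(x '('), so FOLLOW(F) is not added.
PREDICT(F → x '(') = { 'x' }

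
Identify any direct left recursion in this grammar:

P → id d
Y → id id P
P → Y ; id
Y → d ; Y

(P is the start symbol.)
No direct left recursion

P → id d: starts with id
Y → id id P: starts with id
P → Y ; id: starts with Y
Y → d ; Y: starts with d

No direct left recursion found.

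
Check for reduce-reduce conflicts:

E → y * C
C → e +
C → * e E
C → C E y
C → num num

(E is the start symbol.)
No reduce-reduce conflicts

Augment with E' → E and build the canonical LR(0) collection (I0 = CLOSURE({[E' → . E]}), then GOTO on every symbol after a dot until no new states appear). It has 14 states:
  I0: { [E → . y * C], [E' → . E] }  — shift
  I1: { [E' → E .] }  — accept
  I2: { [E → y . * C] }  — shift
  I3: { [C → . * e E], [C → . C E y], [C → . e +], [C → . num num], [E → y * . C] }  — shift
  I4: { [C → * . e E] }  — shift
  I5: { [C → C . E y], [E → . y * C], [E → y * C .] }  — shift, reduce
  I6: { [C → e . +] }  — shift
  I7: { [C → num . num] }  — shift
  I8: { [C → num num .] }  — reduce
  I9: { [C → e + .] }  — reduce
  I10: { [C → C E . y] }  — shift
  I11: { [C → C E y .] }  — reduce
  I12: { [C → * e . E], [E → . y * C] }  — shift
  I13: { [C → * e E .] }  — reduce

No state contains more than one complete item.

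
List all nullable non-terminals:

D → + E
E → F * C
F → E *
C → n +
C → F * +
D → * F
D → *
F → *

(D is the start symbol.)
A non-terminal is nullable if it can derive ε (the empty string): either it has an ε-production, or it has a production whose right-hand side consists entirely of nullable non-terminals.

There are no ε-productions, so no non-terminal can derive ε.
No non-terminals are nullable.

Answer: None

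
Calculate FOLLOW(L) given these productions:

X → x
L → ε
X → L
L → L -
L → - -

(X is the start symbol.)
To compute FOLLOW(L), find every occurrence of L on a right-hand side N → α L β: add FIRST(β) \ {ε}, and if β is empty or nullable also add FOLLOW(N). Iterate to a fixed point.

In X → L: L is at the end, add FOLLOW(X)
In L → L -: L is followed by '-', add FIRST('-') \ {ε} = { '-' }

The FOLLOW sets referred to above (computed the same way, to a fixed point):
  FOLLOW(X) = { $ }

Taking the union: FOLLOW(L) = { $, '-' }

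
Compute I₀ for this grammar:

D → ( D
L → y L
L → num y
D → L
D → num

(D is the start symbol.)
First, augment the grammar with D' → D
I₀ = CLOSURE({ [D' → . D] }):
  [D' → . D] has the dot before D: add [D → . ( D], [D → . L], [D → . num]
  [D → . L] has the dot before L: add [L → . y L], [L → . num y]
No further items can be added.

I₀ = { [D → . ( D], [D → . L], [D → . num], [D' → . D], [L → . num y], [L → . y L] }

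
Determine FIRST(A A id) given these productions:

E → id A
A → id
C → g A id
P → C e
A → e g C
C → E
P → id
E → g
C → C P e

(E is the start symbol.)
FIRST sets of the non-terminals involved (from the grammar, by fixed-point iteration):
  FIRST(A) = { 'e', 'id' }

To compute FIRST(A A id), process the symbols left to right:
Symbol A is a non-terminal. Add FIRST(A) \ {ε} = { 'e', 'id' }
A is not nullable (ε ∉ FIRST(A)), so stop here.
FIRST(A A id) = { 'e', 'id' }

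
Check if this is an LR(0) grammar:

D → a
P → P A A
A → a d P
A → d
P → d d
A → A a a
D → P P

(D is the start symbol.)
Augment with D' → D and build the canonical LR(0) collection (I0 = CLOSURE({[D' → . D]}), then GOTO on every symbol after a dot until no new states appear). It has 17 states:
  I0: { [D → . P P], [D → . a], [D' → . D], [P → . P A A], [P → . d d] }  — shift
  I1: { [D' → D .] }  — accept
  I2: { [A → . A a a], [A → . a d P], [A → . d], [D → P . P], [P → . P A A], [P → . d d], [P → P . A A] }  — shift
  I3: { [D → a .] }  — reduce
  I4: { [P → d . d] }  — shift
  I5: { [P → d d .] }  — reduce
  I6: { [A → . A a a], [A → . a d P], [A → . d], [A → A . a a], [P → P A . A] }  — shift
  I7: { [A → . A a a], [A → . a d P], [A → . d], [D → P P .], [P → P . A A] }  — shift, reduce
  I8: { [A → a . d P] }  — shift
  I9: { [A → d .], [P → d . d] }  — shift, reduce
  I10: { [A → a d . P], [P → . P A A], [P → . d d] }  — shift
  I11: { [A → . A a a], [A → . a d P], [A → . d], [A → a d P .], [P → P . A A] }  — shift, reduce
  I12: { [A → d .] }  — reduce
  I13: { [A → A . a a], [P → P A A .] }  — shift, reduce
  I14: { [A → A a . a], [A → a . d P] }  — shift
  I15: { [A → A a a .] }  — reduce
  I16: { [A → A a . a] }  — shift

Conflict in state I7:
  Shift-reduce conflict between [D → P P .] and [A → . a d P]
So the grammar is NOT LR(0).

Answer: No. Shift-reduce conflict between [D → P P .] and [A → . a d P]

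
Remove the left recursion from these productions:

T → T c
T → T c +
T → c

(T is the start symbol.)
T → c T'
T' → c T'
T' → c + T'
T' → ε

T is directly left-recursive. The standard transformation for
  A → A α₁ | ... | A α_m | β₁ | ... | β_n
is
  A  → β₁ A' | ... | β_n A'
  A' → α₁ A' | ... | α_m A' | ε

T → c becomes T → c T'
T → T c becomes T' → c T'
T → T c + becomes T' → c + T'
Add T' → ε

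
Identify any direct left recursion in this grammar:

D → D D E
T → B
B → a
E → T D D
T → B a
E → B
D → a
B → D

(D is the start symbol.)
Yes, D is left-recursive

D → D D E: LEFT RECURSIVE (starts with D)
T → B: starts with B
B → a: starts with a
E → T D D: starts with T
T → B a: starts with B
E → B: starts with B
D → a: starts with a
B → D: starts with D

The grammar has direct left recursion on: D.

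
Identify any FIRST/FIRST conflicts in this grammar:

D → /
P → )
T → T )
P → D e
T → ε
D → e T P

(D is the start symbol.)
A FIRST/FIRST conflict occurs when two productions N → α and N → β for the same non-terminal have FIRST(α) ∩ FIRST(β) ≠ ∅ (with ε ∈ FIRST of a nullable right-hand side, so two nullable alternatives also conflict).

FIRST sets of the non-terminals at (or reachable through a nullable prefix from) the front of some alternative:
  FIRST(D) = { '/', 'e' }
  FIRST(T) = { ')', ε }

Productions for D:
  D → /: FIRST = { '/' }
  D → e T P: FIRST = { 'e' }
Productions for P:
  P → ): FIRST = { ')' }
  P → D e: FIRST = { '/', 'e' }
Productions for T:
  T → T ): FIRST = { ')' }
  T → ε: FIRST = { ε }

All alternatives of each non-terminal have pairwise disjoint FIRST sets.

Answer: No FIRST/FIRST conflicts.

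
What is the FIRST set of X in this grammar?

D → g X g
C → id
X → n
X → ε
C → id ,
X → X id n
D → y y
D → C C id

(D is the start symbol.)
{ 'id', 'n', ε }

From X → n:
  - n is a terminal: add 'n' and stop
From X → ε:
  - ε-production, so ε ∈ FIRST(X)
From X → X id n:
  - X is the symbol being defined: contributes nothing new
    X is nullable, so continue to the next symbol
  - id is a terminal: add 'id' and stop

Collecting: FIRST(X) = { 'id', 'n', ε }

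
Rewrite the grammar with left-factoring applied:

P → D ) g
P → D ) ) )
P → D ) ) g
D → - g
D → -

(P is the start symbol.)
Left-factoring transforms A → αβ₁ | αβ₂ into A → αA' and A' → β₁ | β₂
(α is the longest common prefix among the alternatives). Repeat until
no nonterminal has two alternatives with a common prefix.

Round 1: P has alternatives sharing prefix 'D )'. Introduce P': P → D ) P'
  Add: P' → g
  Add: P' → ) )
  Add: P' → ) g

Round 2: P' has alternatives sharing prefix ')'. Introduce P'': P' → ) P''
  Add: P'' → )
  Add: P'' → g

Round 3: D has alternatives sharing prefix '-'. Introduce D': D → - D'
  Add: D' → g
  Add: D' → ε

No remaining common prefixes — done.

Resulting grammar:
P → D ) P'
P' → g
P' → ) P''
P'' → )
P'' → g
D → - D'
D' → g
D' → ε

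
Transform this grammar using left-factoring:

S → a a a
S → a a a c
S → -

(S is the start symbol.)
S → a a a S'
S' → ε
S' → c
S → -

Left-factoring transforms A → αβ₁ | αβ₂ into A → αA' and A' → β₁ | β₂
(α is the longest common prefix among the alternatives). Repeat until
no nonterminal has two alternatives with a common prefix.

Round 1: S has alternatives sharing prefix 'a a a'. Introduce S': S → a a a S'
  Add: S' → ε
  Add: S' → c

No remaining common prefixes — done.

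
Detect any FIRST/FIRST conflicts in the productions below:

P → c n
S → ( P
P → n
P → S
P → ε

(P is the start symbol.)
No FIRST/FIRST conflicts.

FIRST sets of the non-terminals at (or reachable through a nullable prefix from) the front of some alternative:
  FIRST(S) = { '(' }

Productions for P:
  P → c n: FIRST = { 'c' }
  P → n: FIRST = { 'n' }
  P → S: FIRST = { '(' }
  P → ε: FIRST = { ε }
S has only one production, so no FIRST/FIRST conflict is possible there.

All alternatives of each non-terminal have pairwise disjoint FIRST sets.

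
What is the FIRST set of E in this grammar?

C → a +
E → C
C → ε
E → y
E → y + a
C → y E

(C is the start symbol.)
{ 'a', 'y', ε }

To compute FIRST(E), examine every production with E on the left-hand side, reading each right-hand side left to right until a non-nullable symbol is reached.

FIRST sets of the other non-terminals involved (by the same procedure, iterated to a fixed point):
  FIRST(C) = { 'a', 'y', ε }

From E → C:
  - C is a non-terminal: add FIRST(C) \ {ε} = { 'a', 'y' }
    C is nullable and nothing follows, so the whole right-hand side can vanish: ε ∈ FIRST(E)
From E → y:
  - y is a terminal: add 'y' and stop
From E → y + a:
  - y is a terminal: add 'y' and stop

Collecting: FIRST(E) = { 'a', 'y', ε }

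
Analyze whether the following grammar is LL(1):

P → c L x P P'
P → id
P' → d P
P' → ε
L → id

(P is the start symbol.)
No. Predict set conflict for P': { 'd' }

A grammar is LL(1) if for each non-terminal N with multiple productions, the predict sets of those productions are pairwise disjoint, where PREDICT(N → α) = (FIRST(α) \ {ε}) ∪ (FOLLOW(N) if α ⇒* ε).

Relevant sets:
  FOLLOW(P') = { $, 'd' }

For P:
  PREDICT(P → c L x P P') = { 'c' }
  PREDICT(P → id) = { 'id' }
For P':
  PREDICT(P' → d P) = { 'd' }
  PREDICT(P' → ε) = { $, 'd' }
L has a single production, so nothing to check there.

Conflict found: Predict set conflict for P': { 'd' }
The grammar is NOT LL(1).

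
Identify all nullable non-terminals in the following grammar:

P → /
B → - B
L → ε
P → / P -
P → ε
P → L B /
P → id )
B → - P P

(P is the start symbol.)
ε-productions: L → ε, P → ε
So L, P are immediately nullable.
No further non-terminal can be added: every production for the remaining non-terminals contains a terminal or a non-nullable non-terminal.
Nullable = { 'L', 'P' }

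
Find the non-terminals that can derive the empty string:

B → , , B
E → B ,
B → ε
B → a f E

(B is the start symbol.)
A non-terminal is nullable if it can derive ε (the empty string): either it has an ε-production, or it has a production whose right-hand side consists entirely of nullable non-terminals.

ε-productions: B → ε
So B is immediately nullable.
No further non-terminal can be added: every production for the remaining non-terminals contains a terminal or a non-nullable non-terminal.
Nullable = { 'B' }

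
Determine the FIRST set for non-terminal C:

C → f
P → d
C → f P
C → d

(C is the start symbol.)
From C → f:
  - f is a terminal: add 'f' and stop
From C → f P:
  - f is a terminal: add 'f' and stop
From C → d:
  - d is a terminal: add 'd' and stop

Collecting: FIRST(C) = { 'd', 'f' }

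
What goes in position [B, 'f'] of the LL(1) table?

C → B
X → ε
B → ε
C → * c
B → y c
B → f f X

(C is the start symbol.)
B → f f X

To find M[B, 'f'], we find productions for B where 'f' is in the predict set (PREDICT(N → α) = (FIRST(α) \ {ε}) ∪ (FOLLOW(N) if α ⇒* ε)).

Relevant sets:
  FOLLOW(B) = { $ }

B → ε: PREDICT = { $ }
B → y c: PREDICT = { 'y' }
B → f f X: PREDICT = { 'f' }
  'f' is in predict set, so this production goes in M[B, 'f']

M[B, 'f'] = B → f f X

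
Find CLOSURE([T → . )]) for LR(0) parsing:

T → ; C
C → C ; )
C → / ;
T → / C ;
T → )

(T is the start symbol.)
Start with: [T → . )]
The dot precedes the terminal ')', so nothing is added.

CLOSURE = { [T → . )] }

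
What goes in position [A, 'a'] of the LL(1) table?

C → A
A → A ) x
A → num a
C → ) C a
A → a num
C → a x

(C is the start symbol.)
To find M[A, 'a'], we find productions for A where 'a' is in the predict set (PREDICT(N → α) = (FIRST(α) \ {ε}) ∪ (FOLLOW(N) if α ⇒* ε)).

Relevant sets:
  FIRST(A) = { 'a', 'num' }

A → A ) x: PREDICT = { 'a', 'num' }
  'a' is in predict set, so this production goes in M[A, 'a']
A → num a: PREDICT = { 'num' }
A → a num: PREDICT = { 'a' }
  'a' is in predict set, so this production goes in M[A, 'a']

M[A, 'a'] = A → A ) x, A → a num  (a multiply-defined cell — the grammar is not LL(1))

Answer: A → A ) x, A → a num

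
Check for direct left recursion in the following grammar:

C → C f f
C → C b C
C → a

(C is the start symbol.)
Direct left recursion occurs when N → N α for some non-terminal N (the right-hand side begins with the left-hand side itself).

C → C f f: LEFT RECURSIVE (starts with C)
C → C b C: LEFT RECURSIVE (starts with C)
C → a: starts with a

The grammar has direct left recursion on: C.

Answer: Yes, C is left-recursive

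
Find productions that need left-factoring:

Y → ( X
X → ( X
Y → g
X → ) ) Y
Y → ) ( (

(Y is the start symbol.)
No, left-factoring is not needed

Left-factoring is needed when two productions for the same non-terminal
share a common prefix on the right-hand side.

Productions for Y:
  Y → ( X
  Y → g
  Y → ) ( (
Productions for X:
  X → ( X
  X → ) ) Y

No common prefixes found.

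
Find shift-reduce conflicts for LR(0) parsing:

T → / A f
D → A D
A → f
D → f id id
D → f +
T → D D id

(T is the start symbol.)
Augment with T' → T and build the canonical LR(0) collection (I0 = CLOSURE({[T' → . T]}), then GOTO on every symbol after a dot until no new states appear). It has 15 states:
  I0: { [A → . f], [D → . A D], [D → . f +], [D → . f id id], [T → . / A f], [T → . D D id], [T' → . T] }  — shift
  I1: { [A → . f], [T → / . A f] }  — shift
  I2: { [A → . f], [D → . A D], [D → . f +], [D → . f id id], [D → A . D] }  — shift
  I3: { [A → . f], [D → . A D], [D → . f +], [D → . f id id], [T → D . D id] }  — shift
  I4: { [T' → T .] }  — accept
  I5: { [A → f .], [D → f . +], [D → f . id id] }  — shift, reduce
  I6: { [D → f + .] }  — reduce
  I7: { [D → f id . id] }  — shift
  I8: { [D → f id id .] }  — reduce
  I9: { [T → D D . id] }  — shift
  I10: { [T → D D id .] }  — reduce
  I11: { [D → A D .] }  — reduce
  I12: { [T → / A . f] }  — shift
  I13: { [A → f .] }  — reduce
  I14: { [T → / A f .] }  — reduce

I5 contains reduce item [A → f .] and shift items [D → f . +], [D → f . id id] — shift-reduce conflict.

Answer: Yes — I5: [A → f .] vs [D → f . +]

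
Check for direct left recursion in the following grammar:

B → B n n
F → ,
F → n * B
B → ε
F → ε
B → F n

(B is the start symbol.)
Yes, B is left-recursive

Direct left recursion occurs when N → N α for some non-terminal N (the right-hand side begins with the left-hand side itself).

B → B n n: LEFT RECURSIVE (starts with B)
F → ,: starts with ','
F → n * B: starts with n
B → ε: starts with ε
F → ε: starts with ε
B → F n: starts with F

The grammar has direct left recursion on: B.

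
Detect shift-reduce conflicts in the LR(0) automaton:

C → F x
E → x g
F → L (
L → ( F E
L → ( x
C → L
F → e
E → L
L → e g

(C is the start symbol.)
Augment with C' → C and build the canonical LR(0) collection (I0 = CLOSURE({[C' → . C]}), then GOTO on every symbol after a dot until no new states appear). It has 17 states:
  I0: { [C → . F x], [C → . L], [C' → . C], [F → . L (], [F → . e], [L → . ( F E], [L → . ( x], [L → . e g] }  — shift
  I1: { [F → . L (], [F → . e], [L → ( . F E], [L → ( . x], [L → . ( F E], [L → . ( x], [L → . e g] }  — shift
  I2: { [C' → C .] }  — accept
  I3: { [C → F . x] }  — shift
  I4: { [C → L .], [F → L . (] }  — shift, reduce
  I5: { [F → e .], [L → e . g] }  — shift, reduce
  I6: { [L → e g .] }  — reduce
  I7: { [F → L ( .] }  — reduce
  I8: { [C → F x .] }  — reduce
  I9: { [E → . L], [E → . x g], [L → ( F . E], [L → . ( F E], [L → . ( x], [L → . e g] }  — shift
  I10: { [F → L . (] }  — shift
  I11: { [L → ( x .] }  — reduce
  I12: { [L → ( F E .] }  — reduce
  I13: { [E → L .] }  — reduce
  I14: { [L → e . g] }  — shift
  I15: { [E → x . g] }  — shift
  I16: { [E → x g .] }  — reduce

I4 contains reduce item [C → L .] and shift item [F → L . (] — shift-reduce conflict.
I5 contains reduce item [F → e .] and shift item [L → e . g] — shift-reduce conflict.

Answer: Yes — I4: [C → L .] vs [F → L . (]; I5: [F → e .] vs [L → e . g]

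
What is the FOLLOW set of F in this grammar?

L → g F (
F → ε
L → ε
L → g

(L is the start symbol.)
To compute FOLLOW(F), find every occurrence of F on a right-hand side N → α F β: add FIRST(β) \ {ε}, and if β is empty or nullable also add FOLLOW(N). Iterate to a fixed point.

In L → g F (: F is followed by '(', add FIRST('(') \ {ε} = { '(' }

Taking the union: FOLLOW(F) = { '(' }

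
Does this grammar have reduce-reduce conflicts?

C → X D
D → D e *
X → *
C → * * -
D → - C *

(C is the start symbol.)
A reduce-reduce conflict occurs when an LR(0) state has two complete items [A → α .] and [B → β .] — both call for a reduction, and with no lookahead the parser cannot choose between them.

Augment with C' → C and build the canonical LR(0) collection (I0 = CLOSURE({[C' → . C]}), then GOTO on every symbol after a dot until no new states appear). It has 12 states:
  I0: { [C → . * * -], [C → . X D], [C' → . C], [X → . *] }  — shift
  I1: { [C → * . * -], [X → * .] }  — shift, reduce
  I2: { [C' → C .] }  — accept
  I3: { [C → X . D], [D → . - C *], [D → . D e *] }  — shift
  I4: { [C → . * * -], [C → . X D], [D → - . C *], [X → . *] }  — shift
  I5: { [C → X D .], [D → D . e *] }  — shift, reduce
  I6: { [D → D e . *] }  — shift
  I7: { [D → D e * .] }  — reduce
  I8: { [D → - C . *] }  — shift
  I9: { [D → - C * .] }  — reduce
  I10: { [C → * * . -] }  — shift
  I11: { [C → * * - .] }  — reduce

No state contains more than one complete item.

Answer: No reduce-reduce conflicts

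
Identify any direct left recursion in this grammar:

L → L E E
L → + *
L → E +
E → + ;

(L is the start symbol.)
Direct left recursion occurs when N → N α for some non-terminal N (the right-hand side begins with the left-hand side itself).

L → L E E: LEFT RECURSIVE (starts with L)
L → + *: starts with '+'
L → E +: starts with E
E → + ;: starts with '+'

The grammar has direct left recursion on: L.

Answer: Yes, L is left-recursive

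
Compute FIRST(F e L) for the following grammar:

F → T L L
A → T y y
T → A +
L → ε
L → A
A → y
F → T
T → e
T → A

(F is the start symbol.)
FIRST sets of the non-terminals involved (from the grammar, by fixed-point iteration):
  FIRST(F) = { 'e', 'y' }

To compute FIRST(F e L), process the symbols left to right:
Symbol F is a non-terminal. Add FIRST(F) \ {ε} = { 'e', 'y' }
F is not nullable (ε ∉ FIRST(F)), so stop here.
FIRST(F e L) = { 'e', 'y' }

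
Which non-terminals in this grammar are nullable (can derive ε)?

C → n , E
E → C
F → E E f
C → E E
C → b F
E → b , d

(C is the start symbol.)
None

A non-terminal is nullable if it can derive ε (the empty string): either it has an ε-production, or it has a production whose right-hand side consists entirely of nullable non-terminals.

There are no ε-productions, so no non-terminal can derive ε.
No non-terminals are nullable.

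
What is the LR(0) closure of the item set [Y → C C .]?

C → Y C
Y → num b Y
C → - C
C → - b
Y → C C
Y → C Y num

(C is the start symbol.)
To compute CLOSURE, for each item [A → α.Bβ] where B is a non-terminal, add [B → .γ] for all productions B → γ; repeat for the newly added items until nothing changes.

Start with: [Y → C C .]
The dot is at the end, so nothing is added.

CLOSURE = { [Y → C C .] }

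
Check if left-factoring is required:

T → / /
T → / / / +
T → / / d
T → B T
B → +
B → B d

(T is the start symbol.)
Left-factoring is needed when two productions for the same non-terminal
share a common prefix on the right-hand side.

Productions for T:
  T → / /
  T → / / / +
  T → / / d
  T → B T
Productions for B:
  B → +
  B → B d

Found common prefix '/ /' in productions for T

Answer: Yes, T has productions with common prefix '/ /'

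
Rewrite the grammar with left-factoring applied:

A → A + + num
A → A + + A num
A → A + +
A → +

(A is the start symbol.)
Left-factoring transforms A → αβ₁ | αβ₂ into A → αA' and A' → β₁ | β₂
(α is the longest common prefix among the alternatives). Repeat until
no nonterminal has two alternatives with a common prefix.

Round 1: A has alternatives sharing prefix 'A + +'. Introduce A': A → A + + A'
  Add: A' → num
  Add: A' → A num
  Add: A' → ε

No remaining common prefixes — done.

Resulting grammar:
A → A + + A'
A' → num
A' → A num
A' → ε
A → +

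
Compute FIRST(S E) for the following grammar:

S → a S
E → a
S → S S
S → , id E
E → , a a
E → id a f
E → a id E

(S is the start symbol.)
{ ',', 'a' }

FIRST sets of the non-terminals involved (from the grammar, by fixed-point iteration):
  FIRST(S) = { ',', 'a' }

To compute FIRST(S E), process the symbols left to right:
Symbol S is a non-terminal. Add FIRST(S) \ {ε} = { ',', 'a' }
S is not nullable (ε ∉ FIRST(S)), so stop here.
FIRST(S E) = { ',', 'a' }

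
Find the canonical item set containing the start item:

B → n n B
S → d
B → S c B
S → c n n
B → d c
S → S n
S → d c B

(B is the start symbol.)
{ [B → . S c B], [B → . d c], [B → . n n B], [B' → . B], [S → . S n], [S → . c n n], [S → . d c B], [S → . d] }

First, augment the grammar with B' → B
I₀ = CLOSURE({ [B' → . B] }):
  [B' → . B] has the dot before B: add [B → . n n B], [B → . S c B], [B → . d c]
  [B → . S c B] has the dot before S: add [S → . d], [S → . c n n], [S → . S n], [S → . d c B]
No further items can be added.

I₀ = { [B → . S c B], [B → . d c], [B → . n n B], [B' → . B], [S → . S n], [S → . c n n], [S → . d c B], [S → . d] }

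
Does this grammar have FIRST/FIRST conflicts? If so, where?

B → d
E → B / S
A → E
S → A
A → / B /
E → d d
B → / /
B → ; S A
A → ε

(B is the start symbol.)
Yes. E → B '/' S / E → d d on { 'd' }; A → E / A → '/' B '/' on { '/' }

FIRST sets of the non-terminals at (or reachable through a nullable prefix from) the front of some alternative:
  FIRST(B) = { '/', ';', 'd' }
  FIRST(E) = { '/', ';', 'd' }

Productions for B:
  B → d: FIRST = { 'd' }
  B → / /: FIRST = { '/' }
  B → ; S A: FIRST = { ';' }
Productions for E:
  E → B / S: FIRST = { '/', ';', 'd' }
  E → d d: FIRST = { 'd' }
Productions for A:
  A → E: FIRST = { '/', ';', 'd' }
  A → / B /: FIRST = { '/' }
  A → ε: FIRST = { ε }
S has only one production, so no FIRST/FIRST conflict is possible there.

Conflict for E: E → B / S and E → d d
  Overlap: { 'd' }
Conflict for A: A → E and A → / B /
  Overlap: { '/' }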